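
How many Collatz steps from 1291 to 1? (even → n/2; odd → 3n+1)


1291 → 3874 → 1937 → 5812 → 2906 → 1453 → 4360 → 2180 → 1090 → 545 → 1636 → 818 → 409 → 1228 → 614 → 307 → 922 → 461 → 1384 → 692 → 346 → 173 → 520 → 260 → 130 → 65 → 196 → 98 → 49 → 148 → 74 → 37 → 112 → 56 → 28 → 14 → 7 → 22 → 11 → 34 → 17 → 52 → 26 → 13 → 40 → 20 → 10 → 5 → 16 → 8 → 4 → 2 → 1
Total steps = 52

52 steps


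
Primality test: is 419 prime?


Check divisors up to sqrt(419) = 20.4695
No divisors found.
419 is prime.

Yes, 419 is prime


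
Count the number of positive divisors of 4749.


4749 = 3^1 × 1583^1
d(4749) = (1+1) × (1+1) = 4

4 divisors


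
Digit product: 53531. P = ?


5 × 3 × 5 × 3 × 1 = 225


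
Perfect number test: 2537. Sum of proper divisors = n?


Proper divisors of 2537: 1, 43, 59
Sum = 1 + 43 + 59 = 103

No, 2537 is not perfect (103 ≠ 2537)


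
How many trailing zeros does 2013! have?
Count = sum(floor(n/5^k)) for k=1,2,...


floor(2013/5) = 402
floor(2013/25) = 80
floor(2013/125) = 16
floor(2013/625) = 3
Total = 501

501 trailing zeros


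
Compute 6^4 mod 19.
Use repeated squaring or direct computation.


6^1 mod 19 = 6
6^2 mod 19 = 17
6^3 mod 19 = 7
6^4 mod 19 = 4


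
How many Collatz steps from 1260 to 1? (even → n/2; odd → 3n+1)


1260 → 630 → 315 → 946 → 473 → 1420 → 710 → 355 → 1066 → 533 → 1600 → 800 → 400 → 200 → 100 → 50 → 25 → 76 → 38 → 19 → 58 → 29 → 88 → 44 → 22 → 11 → 34 → 17 → 52 → 26 → 13 → 40 → 20 → 10 → 5 → 16 → 8 → 4 → 2 → 1
Total steps = 39

39 steps


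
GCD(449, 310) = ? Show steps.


449 = 1 * 310 + 139
310 = 2 * 139 + 32
139 = 4 * 32 + 11
32 = 2 * 11 + 10
11 = 1 * 10 + 1
10 = 10 * 1 + 0
GCD = 1


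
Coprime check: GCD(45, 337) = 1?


Euclidean algorithm:
337 = 7 * 45 + 22
45 = 2 * 22 + 1
22 = 22 * 1 + 0
GCD(45, 337) = 1

Yes, coprime (GCD = 1)


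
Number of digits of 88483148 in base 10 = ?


88483148 has 8 digits in base 10
floor(log10(88483148)) + 1 = floor(7.9469) + 1 = 8

8 digits (base 10)


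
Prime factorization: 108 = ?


108 / 2 = 54
54 / 2 = 27
27 / 3 = 9
9 / 3 = 3
3 / 3 = 1
108 = 2^2 × 3^3


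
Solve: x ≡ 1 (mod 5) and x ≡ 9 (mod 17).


M = 5*17 = 85
M1 = M/5 = 17, M2 = M/17 = 5
M1^(-1) mod 5 = 3, M2^(-1) mod 17 = 7
x = 1*17*3 + 9*5*7 = 366
366 mod 85 = 26
Check: 26 mod 5 = 1 ✓, 26 mod 17 = 9 ✓

x ≡ 26 (mod 85)


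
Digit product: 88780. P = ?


8 × 8 × 7 × 8 × 0 = 0


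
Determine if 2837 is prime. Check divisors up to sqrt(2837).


Check divisors up to sqrt(2837) = 53.2635
No divisors found.
2837 is prime.

Yes, 2837 is prime


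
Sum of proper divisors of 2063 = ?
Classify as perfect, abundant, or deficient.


Proper divisors: 1
Sum = 1 = 1
1 < 2063 → deficient

s(2063) = 1 (deficient)


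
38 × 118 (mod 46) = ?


38 × 118 = 4484
4484 mod 46 = 22


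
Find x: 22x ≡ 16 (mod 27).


GCD(22, 27) = 1, unique solution
a^(-1) mod 27 = 16
x = 16 * 16 mod 27 = 13

x ≡ 13 (mod 27)


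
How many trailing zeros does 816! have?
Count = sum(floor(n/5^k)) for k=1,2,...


floor(816/5) = 163
floor(816/25) = 32
floor(816/125) = 6
floor(816/625) = 1
Total = 202

202 trailing zeros


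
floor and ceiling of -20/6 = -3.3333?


-20/6 = -3.3333
floor = -4
ceil = -3

floor = -4, ceil = -3


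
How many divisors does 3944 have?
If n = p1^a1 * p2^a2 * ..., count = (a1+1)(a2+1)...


3944 = 2^3 × 17^1 × 29^1
d(3944) = (3+1) × (1+1) × (1+1) = 16

16 divisors


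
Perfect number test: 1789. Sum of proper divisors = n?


Proper divisors of 1789: 1
Sum = 1 = 1

No, 1789 is not perfect (1 ≠ 1789)


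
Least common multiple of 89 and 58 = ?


GCD(89, 58) = 1
LCM = 89*58/1 = 5162/1 = 5162

LCM = 5162


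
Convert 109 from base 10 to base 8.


109 (base 10) = 109 (decimal)
109 (decimal) = 155 (base 8)


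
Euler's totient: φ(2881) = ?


2881 = 43 × 67
Prime factors: 43, 67
φ(2881) = 2881 × (1-1/43) × (1-1/67)
= 2881 × 42/43 × 66/67 = 2772

φ(2881) = 2772


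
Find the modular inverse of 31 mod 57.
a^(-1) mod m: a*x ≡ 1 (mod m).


Use the extended Euclidean algorithm on (57, 31); each row r = 57*s + 31*t:
r=57, s=1, t=0
r=31, s=0, t=1
q=1: r=26, s=1, t=-1   [57*(1) + 31*(-1) = 26]
q=1: r=5, s=-1, t=2   [57*(-1) + 31*(2) = 5]
q=5: r=1, s=6, t=-11   [57*(6) + 31*(-11) = 1]
q=5: r=0, s=-31, t=57   [57*(-31) + 31*(57) = 0]
GCD = 1 with t = -11, so 31*(-11) ≡ 1 (mod 57)
Inverse = -11 mod 57 = 46
Check: 31 * 46 = 1426 ≡ 1 (mod 57)

31^(-1) ≡ 46 (mod 57)


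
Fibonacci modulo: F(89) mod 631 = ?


F(k) mod 631 for k=1..89:
1, 1, 2, 3, 5, 8, 13, 21, 34, 55, 89, 144, 233, 377, 610, 356, 335, 60, 395, 455, 219, 43, 262, 305, 567, 241, 177, 418, 595, 382, 346, 97, 443, 540, 352, 261, 613, 243, 225, 468, 62, 530, 592, 491, 452, 312, 133, 445, 578, 392, 339, 100, 439, 539, 347, 255, 602, 226, 197, 423, 620, 412, 401, 182, 583, 134, 86, 220, 306, 526, 201, 96, 297, 393, 59, 452, 511, 332, 212, 544, 125, 38, 163, 201, 364, 565, 298, 232, 530
F(89) mod 631 = 530


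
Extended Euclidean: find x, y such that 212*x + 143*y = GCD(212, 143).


Tabular extended Euclidean (each row: r = 212*s + 143*t):
r=212, s=1, t=0
r=143, s=0, t=1
q=1: r=69, s=1, t=-1   [212*(1) + 143*(-1) = 69]
q=2: r=5, s=-2, t=3   [212*(-2) + 143*(3) = 5]
q=13: r=4, s=27, t=-40   [212*(27) + 143*(-40) = 4]
q=1: r=1, s=-29, t=43   [212*(-29) + 143*(43) = 1]
q=4: r=0, s=143, t=-212   [212*(143) + 143*(-212) = 0]
GCD = 1; from the row with r=1: x=-29, y=43
Check: 212*(-29) + 143*(43) = -6148 + 6149 = 1

GCD = 1, x = -29, y = 43


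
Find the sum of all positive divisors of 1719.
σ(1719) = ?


Divisors of 1719: 1, 3, 9, 191, 573, 1719
Sum = 1 + 3 + 9 + 191 + 573 + 1719 = 2496

σ(1719) = 2496


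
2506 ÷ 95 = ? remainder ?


2506 = 95 * 26 + 36
Check: 2470 + 36 = 2506

q = 26, r = 36


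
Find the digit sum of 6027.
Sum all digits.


6 + 0 + 2 + 7 = 15


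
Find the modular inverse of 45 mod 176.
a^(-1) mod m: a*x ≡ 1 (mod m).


Use the extended Euclidean algorithm on (176, 45); each row r = 176*s + 45*t:
r=176, s=1, t=0
r=45, s=0, t=1
q=3: r=41, s=1, t=-3   [176*(1) + 45*(-3) = 41]
q=1: r=4, s=-1, t=4   [176*(-1) + 45*(4) = 4]
q=10: r=1, s=11, t=-43   [176*(11) + 45*(-43) = 1]
q=4: r=0, s=-45, t=176   [176*(-45) + 45*(176) = 0]
GCD = 1 with t = -43, so 45*(-43) ≡ 1 (mod 176)
Inverse = -43 mod 176 = 133
Check: 45 * 133 = 5985 ≡ 1 (mod 176)

45^(-1) ≡ 133 (mod 176)


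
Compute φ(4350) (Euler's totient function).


4350 = 2 × 3 × 5^2 × 29
Prime factors: 2, 3, 5, 29
φ(4350) = 4350 × (1-1/2) × (1-1/3) × (1-1/5) × (1-1/29)
= 4350 × 1/2 × 2/3 × 4/5 × 28/29 = 1120

φ(4350) = 1120


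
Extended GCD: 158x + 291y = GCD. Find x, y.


Tabular extended Euclidean (each row: r = 158*s + 291*t):
r=158, s=1, t=0
r=291, s=0, t=1
q=0: r=158, s=1, t=0   [158*(1) + 291*(0) = 158]
q=1: r=133, s=-1, t=1   [158*(-1) + 291*(1) = 133]
q=1: r=25, s=2, t=-1   [158*(2) + 291*(-1) = 25]
q=5: r=8, s=-11, t=6   [158*(-11) + 291*(6) = 8]
q=3: r=1, s=35, t=-19   [158*(35) + 291*(-19) = 1]
q=8: r=0, s=-291, t=158   [158*(-291) + 291*(158) = 0]
GCD = 1; from the row with r=1: x=35, y=-19
Check: 158*(35) + 291*(-19) = 5530 - 5529 = 1

GCD = 1, x = 35, y = -19


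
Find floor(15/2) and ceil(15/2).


15/2 = 7.5000
floor = 7
ceil = 8

floor = 7, ceil = 8


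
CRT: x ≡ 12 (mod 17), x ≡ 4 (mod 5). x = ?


M = 17*5 = 85
M1 = M/17 = 5, M2 = M/5 = 17
M1^(-1) mod 17 = 7, M2^(-1) mod 5 = 3
x = 12*5*7 + 4*17*3 = 624
624 mod 85 = 29
Check: 29 mod 17 = 12 ✓, 29 mod 5 = 4 ✓

x ≡ 29 (mod 85)


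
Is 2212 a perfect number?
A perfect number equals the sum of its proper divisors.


Proper divisors of 2212: 1, 2, 4, 7, 14, 28, 79, 158, 316, 553, 1106
Sum = 1 + 2 + 4 + 7 + 14 + 28 + 79 + 158 + 316 + 553 + 1106 = 2268

No, 2212 is not perfect (2268 ≠ 2212)


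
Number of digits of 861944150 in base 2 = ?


861944150 in base 2 = 110011011000000011100101010110
Number of digits = 30

30 digits (base 2)


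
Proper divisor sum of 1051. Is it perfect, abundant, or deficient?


Proper divisors: 1
Sum = 1 = 1
1 < 1051 → deficient

s(1051) = 1 (deficient)


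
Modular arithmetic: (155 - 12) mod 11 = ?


155 - 12 = 143
143 mod 11 = 0


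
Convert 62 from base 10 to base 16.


62 (base 10) = 62 (decimal)
62 (decimal) = 3E (base 16)


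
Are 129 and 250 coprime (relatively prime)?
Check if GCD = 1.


Euclidean algorithm:
250 = 1 * 129 + 121
129 = 1 * 121 + 8
121 = 15 * 8 + 1
8 = 8 * 1 + 0
GCD(129, 250) = 1

Yes, coprime (GCD = 1)


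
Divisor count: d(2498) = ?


2498 = 2^1 × 1249^1
d(2498) = (1+1) × (1+1) = 4

4 divisors


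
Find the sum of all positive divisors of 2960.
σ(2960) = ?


Divisors of 2960: 1, 2, 4, 5, 8, 10, 16, 20, 37, 40, 74, 80, 148, 185, 296, 370, 592, 740, 1480, 2960
Sum = 1 + 2 + 4 + 5 + 8 + 10 + 16 + 20 + 37 + 40 + 74 + 80 + 148 + 185 + 296 + 370 + 592 + 740 + 1480 + 2960 = 7068

σ(2960) = 7068


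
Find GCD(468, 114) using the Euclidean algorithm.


468 = 4 * 114 + 12
114 = 9 * 12 + 6
12 = 2 * 6 + 0
GCD = 6


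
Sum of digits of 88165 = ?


8 + 8 + 1 + 6 + 5 = 28


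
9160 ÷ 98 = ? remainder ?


9160 = 98 * 93 + 46
Check: 9114 + 46 = 9160

q = 93, r = 46


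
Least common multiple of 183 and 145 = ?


GCD(183, 145) = 1
LCM = 183*145/1 = 26535/1 = 26535

LCM = 26535


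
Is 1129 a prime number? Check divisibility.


Check divisors up to sqrt(1129) = 33.6006
No divisors found.
1129 is prime.

Yes, 1129 is prime


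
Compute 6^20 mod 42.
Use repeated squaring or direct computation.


6^1 mod 42 = 6
6^2 mod 42 = 36
6^3 mod 42 = 6
6^4 mod 42 = 36
6^5 mod 42 = 6
6^6 mod 42 = 36
6^7 mod 42 = 6
6^8 mod 42 = 36
6^9 mod 42 = 6
6^10 mod 42 = 36
6^11 mod 42 = 6
6^12 mod 42 = 36
6^13 mod 42 = 6
6^14 mod 42 = 36
6^15 mod 42 = 6
6^16 mod 42 = 36
6^17 mod 42 = 6
6^18 mod 42 = 36
6^19 mod 42 = 6
6^20 mod 42 = 36


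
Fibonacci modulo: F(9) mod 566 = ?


F(k) mod 566 for k=1..9:
1, 1, 2, 3, 5, 8, 13, 21, 34
F(9) mod 566 = 34


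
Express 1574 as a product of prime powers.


1574 / 2 = 787
787 / 787 = 1
1574 = 2 × 787


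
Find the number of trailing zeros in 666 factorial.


floor(666/5) = 133
floor(666/25) = 26
floor(666/125) = 5
floor(666/625) = 1
Total = 165

165 trailing zeros


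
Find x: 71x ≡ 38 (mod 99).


GCD(71, 99) = 1, unique solution
a^(-1) mod 99 = 53
x = 53 * 38 mod 99 = 34

x ≡ 34 (mod 99)


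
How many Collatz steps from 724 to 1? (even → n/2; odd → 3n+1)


724 → 362 → 181 → 544 → 272 → 136 → 68 → 34 → 17 → 52 → 26 → 13 → 40 → 20 → 10 → 5 → 16 → 8 → 4 → 2 → 1
Total steps = 20

20 steps


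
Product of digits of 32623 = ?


3 × 2 × 6 × 2 × 3 = 216


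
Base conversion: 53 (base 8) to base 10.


53 (base 8) = 43 (decimal)
43 (decimal) = 43 (base 10)


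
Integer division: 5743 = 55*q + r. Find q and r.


5743 = 55 * 104 + 23
Check: 5720 + 23 = 5743

q = 104, r = 23


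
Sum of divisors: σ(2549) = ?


Divisors of 2549: 1, 2549
Sum = 1 + 2549 = 2550

σ(2549) = 2550


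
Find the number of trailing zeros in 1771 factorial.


floor(1771/5) = 354
floor(1771/25) = 70
floor(1771/125) = 14
floor(1771/625) = 2
Total = 440

440 trailing zeros


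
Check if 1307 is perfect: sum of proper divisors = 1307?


Proper divisors of 1307: 1
Sum = 1 = 1

No, 1307 is not perfect (1 ≠ 1307)


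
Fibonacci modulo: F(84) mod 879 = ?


F(k) mod 879 for k=1..84:
1, 1, 2, 3, 5, 8, 13, 21, 34, 55, 89, 144, 233, 377, 610, 108, 718, 826, 665, 612, 398, 131, 529, 660, 310, 91, 401, 492, 14, 506, 520, 147, 667, 814, 602, 537, 260, 797, 178, 96, 274, 370, 644, 135, 779, 35, 814, 849, 784, 754, 659, 534, 314, 848, 283, 252, 535, 787, 443, 351, 794, 266, 181, 447, 628, 196, 824, 141, 86, 227, 313, 540, 853, 514, 488, 123, 611, 734, 466, 321, 787, 229, 137, 366
F(84) mod 879 = 366


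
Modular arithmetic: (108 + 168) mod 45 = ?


108 + 168 = 276
276 mod 45 = 6


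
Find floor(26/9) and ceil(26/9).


26/9 = 2.8889
floor = 2
ceil = 3

floor = 2, ceil = 3


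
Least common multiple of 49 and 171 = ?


GCD(49, 171) = 1
LCM = 49*171/1 = 8379/1 = 8379

LCM = 8379


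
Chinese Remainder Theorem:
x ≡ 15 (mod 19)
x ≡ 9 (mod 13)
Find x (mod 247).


M = 19*13 = 247
M1 = M/19 = 13, M2 = M/13 = 19
M1^(-1) mod 19 = 3, M2^(-1) mod 13 = 11
x = 15*13*3 + 9*19*11 = 2466
2466 mod 247 = 243
Check: 243 mod 19 = 15 ✓, 243 mod 13 = 9 ✓

x ≡ 243 (mod 247)


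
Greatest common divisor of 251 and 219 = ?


251 = 1 * 219 + 32
219 = 6 * 32 + 27
32 = 1 * 27 + 5
27 = 5 * 5 + 2
5 = 2 * 2 + 1
2 = 2 * 1 + 0
GCD = 1


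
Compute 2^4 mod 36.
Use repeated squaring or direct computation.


2^1 mod 36 = 2
2^2 mod 36 = 4
2^3 mod 36 = 8
2^4 mod 36 = 16


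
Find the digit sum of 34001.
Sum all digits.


3 + 4 + 0 + 0 + 1 = 8


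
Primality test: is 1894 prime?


1894 / 2 = 947 (exact division)
1894 is NOT prime.

No, 1894 is not prime


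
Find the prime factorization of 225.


225 / 3 = 75
75 / 3 = 25
25 / 5 = 5
5 / 5 = 1
225 = 3^2 × 5^2


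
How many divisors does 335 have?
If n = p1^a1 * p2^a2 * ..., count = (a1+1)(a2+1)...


335 = 5^1 × 67^1
d(335) = (1+1) × (1+1) = 4

4 divisors


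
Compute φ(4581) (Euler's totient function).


4581 = 3^2 × 509
Prime factors: 3, 509
φ(4581) = 4581 × (1-1/3) × (1-1/509)
= 4581 × 2/3 × 508/509 = 3048

φ(4581) = 3048


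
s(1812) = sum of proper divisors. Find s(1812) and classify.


Proper divisors: 1, 2, 3, 4, 6, 12, 151, 302, 453, 604, 906
Sum = 1 + 2 + 3 + 4 + 6 + 12 + 151 + 302 + 453 + 604 + 906 = 2444
2444 > 1812 → abundant

s(1812) = 2444 (abundant)


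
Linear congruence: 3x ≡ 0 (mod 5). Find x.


GCD(3, 5) = 1, unique solution
a^(-1) mod 5 = 2
x = 2 * 0 mod 5 = 0

x ≡ 0 (mod 5)


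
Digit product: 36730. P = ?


3 × 6 × 7 × 3 × 0 = 0


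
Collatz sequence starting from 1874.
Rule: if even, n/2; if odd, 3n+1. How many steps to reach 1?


1874 → 937 → 2812 → 1406 → 703 → 2110 → 1055 → 3166 → 1583 → 4750 → 2375 → 7126 → 3563 → 10690 → 5345 → 16036 → 8018 → 4009 → 12028 → 6014 → 3007 → 9022 → 4511 → 13534 → 6767 → 20302 → 10151 → 30454 → 15227 → 45682 → 22841 → 68524 → 34262 → 17131 → 51394 → 25697 → 77092 → 38546 → 19273 → 57820 → 28910 → 14455 → 43366 → 21683 → 65050 → 32525 → 97576 → 48788 → 24394 → 12197 → 36592 → 18296 → 9148 → 4574 → 2287 → 6862 → 3431 → 10294 → 5147 → 15442 → 7721 → 23164 → 11582 → 5791 → 17374 → 8687 → 26062 → 13031 → 39094 → 19547 → 58642 → 29321 → 87964 → 43982 → 21991 → 65974 → 32987 → 98962 → 49481 → 148444 → 74222 → 37111 → 111334 → 55667 → 167002 → 83501 → 250504 → 125252 → 62626 → 31313 → 93940 → 46970 → 23485 → 70456 → 35228 → 17614 → 8807 → 26422 → 13211 → 39634 → 19817 → 59452 → 29726 → 14863 → 44590 → 22295 → 66886 → 33443 → 100330 → 50165 → 150496 → 75248 → 37624 → 18812 → 9406 → 4703 → 14110 → 7055 → 21166 → 10583 → 31750 → 15875 → 47626 → 23813 → 71440 → 35720 → 17860 → 8930 → 4465 → 13396 → 6698 → 3349 → 10048 → 5024 → 2512 → 1256 → 628 → 314 → 157 → 472 → 236 → 118 → 59 → 178 → 89 → 268 → 134 → 67 → 202 → 101 → 304 → 152 → 76 → 38 → 19 → 58 → 29 → 88 → 44 → 22 → 11 → 34 → 17 → 52 → 26 → 13 → 40 → 20 → 10 → 5 → 16 → 8 → 4 → 2 → 1
Total steps = 174

174 steps


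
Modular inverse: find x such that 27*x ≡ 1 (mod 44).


Use the extended Euclidean algorithm on (44, 27); each row r = 44*s + 27*t:
r=44, s=1, t=0
r=27, s=0, t=1
q=1: r=17, s=1, t=-1   [44*(1) + 27*(-1) = 17]
q=1: r=10, s=-1, t=2   [44*(-1) + 27*(2) = 10]
q=1: r=7, s=2, t=-3   [44*(2) + 27*(-3) = 7]
q=1: r=3, s=-3, t=5   [44*(-3) + 27*(5) = 3]
q=2: r=1, s=8, t=-13   [44*(8) + 27*(-13) = 1]
q=3: r=0, s=-27, t=44   [44*(-27) + 27*(44) = 0]
GCD = 1 with t = -13, so 27*(-13) ≡ 1 (mod 44)
Inverse = -13 mod 44 = 31
Check: 27 * 31 = 837 ≡ 1 (mod 44)

27^(-1) ≡ 31 (mod 44)


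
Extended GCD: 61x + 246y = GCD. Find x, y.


Tabular extended Euclidean (each row: r = 61*s + 246*t):
r=61, s=1, t=0
r=246, s=0, t=1
q=0: r=61, s=1, t=0   [61*(1) + 246*(0) = 61]
q=4: r=2, s=-4, t=1   [61*(-4) + 246*(1) = 2]
q=30: r=1, s=121, t=-30   [61*(121) + 246*(-30) = 1]
q=2: r=0, s=-246, t=61   [61*(-246) + 246*(61) = 0]
GCD = 1; from the row with r=1: x=121, y=-30
Check: 61*(121) + 246*(-30) = 7381 - 7380 = 1

GCD = 1, x = 121, y = -30


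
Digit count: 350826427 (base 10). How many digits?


350826427 has 9 digits in base 10
floor(log10(350826427)) + 1 = floor(8.5451) + 1 = 9

9 digits (base 10)


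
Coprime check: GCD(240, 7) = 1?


Euclidean algorithm:
240 = 34 * 7 + 2
7 = 3 * 2 + 1
2 = 2 * 1 + 0
GCD(240, 7) = 1

Yes, coprime (GCD = 1)


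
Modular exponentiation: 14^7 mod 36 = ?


14^1 mod 36 = 14
14^2 mod 36 = 16
14^3 mod 36 = 8
14^4 mod 36 = 4
14^5 mod 36 = 20
14^6 mod 36 = 28
14^7 mod 36 = 32


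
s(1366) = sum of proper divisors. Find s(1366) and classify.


Proper divisors: 1, 2, 683
Sum = 1 + 2 + 683 = 686
686 < 1366 → deficient

s(1366) = 686 (deficient)


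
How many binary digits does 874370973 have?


874370973 in base 2 = 110100000111011101011110011101
Number of digits = 30

30 digits (base 2)


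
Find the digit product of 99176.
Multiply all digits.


9 × 9 × 1 × 7 × 6 = 3402


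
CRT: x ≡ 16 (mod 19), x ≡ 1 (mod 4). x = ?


M = 19*4 = 76
M1 = M/19 = 4, M2 = M/4 = 19
M1^(-1) mod 19 = 5, M2^(-1) mod 4 = 3
x = 16*4*5 + 1*19*3 = 377
377 mod 76 = 73
Check: 73 mod 19 = 16 ✓, 73 mod 4 = 1 ✓

x ≡ 73 (mod 76)


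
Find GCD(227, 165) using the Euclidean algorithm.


227 = 1 * 165 + 62
165 = 2 * 62 + 41
62 = 1 * 41 + 21
41 = 1 * 21 + 20
21 = 1 * 20 + 1
20 = 20 * 1 + 0
GCD = 1


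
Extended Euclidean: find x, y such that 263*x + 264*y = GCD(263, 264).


Tabular extended Euclidean (each row: r = 263*s + 264*t):
r=263, s=1, t=0
r=264, s=0, t=1
q=0: r=263, s=1, t=0   [263*(1) + 264*(0) = 263]
q=1: r=1, s=-1, t=1   [263*(-1) + 264*(1) = 1]
q=263: r=0, s=264, t=-263   [263*(264) + 264*(-263) = 0]
GCD = 1; from the row with r=1: x=-1, y=1
Check: 263*(-1) + 264*(1) = -263 + 264 = 1

GCD = 1, x = -1, y = 1


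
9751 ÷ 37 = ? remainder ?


9751 = 37 * 263 + 20
Check: 9731 + 20 = 9751

q = 263, r = 20


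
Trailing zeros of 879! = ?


floor(879/5) = 175
floor(879/25) = 35
floor(879/125) = 7
floor(879/625) = 1
Total = 218

218 trailing zeros


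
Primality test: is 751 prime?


Check divisors up to sqrt(751) = 27.4044
No divisors found.
751 is prime.

Yes, 751 is prime


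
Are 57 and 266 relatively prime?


Euclidean algorithm:
266 = 4 * 57 + 38
57 = 1 * 38 + 19
38 = 2 * 19 + 0
GCD(57, 266) = 19

No, not coprime (GCD = 19)


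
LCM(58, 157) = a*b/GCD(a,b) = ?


GCD(58, 157) = 1
LCM = 58*157/1 = 9106/1 = 9106

LCM = 9106


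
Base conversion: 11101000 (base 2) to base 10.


11101000 (base 2) = 232 (decimal)
232 (decimal) = 232 (base 10)


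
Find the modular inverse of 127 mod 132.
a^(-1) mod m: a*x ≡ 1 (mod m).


Use the extended Euclidean algorithm on (132, 127); each row r = 132*s + 127*t:
r=132, s=1, t=0
r=127, s=0, t=1
q=1: r=5, s=1, t=-1   [132*(1) + 127*(-1) = 5]
q=25: r=2, s=-25, t=26   [132*(-25) + 127*(26) = 2]
q=2: r=1, s=51, t=-53   [132*(51) + 127*(-53) = 1]
q=2: r=0, s=-127, t=132   [132*(-127) + 127*(132) = 0]
GCD = 1 with t = -53, so 127*(-53) ≡ 1 (mod 132)
Inverse = -53 mod 132 = 79
Check: 127 * 79 = 10033 ≡ 1 (mod 132)

127^(-1) ≡ 79 (mod 132)


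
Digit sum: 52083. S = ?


5 + 2 + 0 + 8 + 3 = 18


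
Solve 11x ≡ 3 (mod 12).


GCD(11, 12) = 1, unique solution
a^(-1) mod 12 = 11
x = 11 * 3 mod 12 = 9

x ≡ 9 (mod 12)


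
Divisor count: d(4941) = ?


4941 = 3^4 × 61^1
d(4941) = (4+1) × (1+1) = 10

10 divisors


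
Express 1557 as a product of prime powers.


1557 / 3 = 519
519 / 3 = 173
173 / 173 = 1
1557 = 3^2 × 173


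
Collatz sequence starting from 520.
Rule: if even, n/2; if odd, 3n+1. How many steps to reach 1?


520 → 260 → 130 → 65 → 196 → 98 → 49 → 148 → 74 → 37 → 112 → 56 → 28 → 14 → 7 → 22 → 11 → 34 → 17 → 52 → 26 → 13 → 40 → 20 → 10 → 5 → 16 → 8 → 4 → 2 → 1
Total steps = 30

30 steps


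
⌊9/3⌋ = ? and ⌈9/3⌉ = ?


9/3 = 3.0000
floor = 3
ceil = 3

floor = 3, ceil = 3


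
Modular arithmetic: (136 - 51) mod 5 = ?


136 - 51 = 85
85 mod 5 = 0


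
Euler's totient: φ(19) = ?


19 = 19
Prime factors: 19
φ(19) = 19 × (1-1/19)
= 19 × 18/19 = 18

φ(19) = 18


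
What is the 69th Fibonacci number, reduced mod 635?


F(k) mod 635 for k=1..69:
1, 1, 2, 3, 5, 8, 13, 21, 34, 55, 89, 144, 233, 377, 610, 352, 327, 44, 371, 415, 151, 566, 82, 13, 95, 108, 203, 311, 514, 190, 69, 259, 328, 587, 280, 232, 512, 109, 621, 95, 81, 176, 257, 433, 55, 488, 543, 396, 304, 65, 369, 434, 168, 602, 135, 102, 237, 339, 576, 280, 221, 501, 87, 588, 40, 628, 33, 26, 59
F(69) mod 635 = 59


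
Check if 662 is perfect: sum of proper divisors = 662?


Proper divisors of 662: 1, 2, 331
Sum = 1 + 2 + 331 = 334

No, 662 is not perfect (334 ≠ 662)


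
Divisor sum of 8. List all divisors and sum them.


Divisors of 8: 1, 2, 4, 8
Sum = 1 + 2 + 4 + 8 = 15

σ(8) = 15


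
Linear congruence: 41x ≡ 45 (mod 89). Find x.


GCD(41, 89) = 1, unique solution
a^(-1) mod 89 = 76
x = 76 * 45 mod 89 = 38

x ≡ 38 (mod 89)


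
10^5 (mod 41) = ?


10^1 mod 41 = 10
10^2 mod 41 = 18
10^3 mod 41 = 16
10^4 mod 41 = 37
10^5 mod 41 = 1


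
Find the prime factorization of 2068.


2068 / 2 = 1034
1034 / 2 = 517
517 / 11 = 47
47 / 47 = 1
2068 = 2^2 × 11 × 47


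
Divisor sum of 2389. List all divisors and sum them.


Divisors of 2389: 1, 2389
Sum = 1 + 2389 = 2390

σ(2389) = 2390


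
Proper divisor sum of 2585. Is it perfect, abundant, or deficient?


Proper divisors: 1, 5, 11, 47, 55, 235, 517
Sum = 1 + 5 + 11 + 47 + 55 + 235 + 517 = 871
871 < 2585 → deficient

s(2585) = 871 (deficient)


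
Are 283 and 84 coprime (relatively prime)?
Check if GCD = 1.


Euclidean algorithm:
283 = 3 * 84 + 31
84 = 2 * 31 + 22
31 = 1 * 22 + 9
22 = 2 * 9 + 4
9 = 2 * 4 + 1
4 = 4 * 1 + 0
GCD(283, 84) = 1

Yes, coprime (GCD = 1)


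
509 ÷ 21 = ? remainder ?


509 = 21 * 24 + 5
Check: 504 + 5 = 509

q = 24, r = 5


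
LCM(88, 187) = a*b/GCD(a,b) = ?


GCD(88, 187) = 11
LCM = 88*187/11 = 16456/11 = 1496

LCM = 1496


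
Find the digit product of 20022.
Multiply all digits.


2 × 0 × 0 × 2 × 2 = 0


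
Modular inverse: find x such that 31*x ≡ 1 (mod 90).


Use the extended Euclidean algorithm on (90, 31); each row r = 90*s + 31*t:
r=90, s=1, t=0
r=31, s=0, t=1
q=2: r=28, s=1, t=-2   [90*(1) + 31*(-2) = 28]
q=1: r=3, s=-1, t=3   [90*(-1) + 31*(3) = 3]
q=9: r=1, s=10, t=-29   [90*(10) + 31*(-29) = 1]
q=3: r=0, s=-31, t=90   [90*(-31) + 31*(90) = 0]
GCD = 1 with t = -29, so 31*(-29) ≡ 1 (mod 90)
Inverse = -29 mod 90 = 61
Check: 31 * 61 = 1891 ≡ 1 (mod 90)

31^(-1) ≡ 61 (mod 90)


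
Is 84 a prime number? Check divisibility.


84 / 2 = 42 (exact division)
84 is NOT prime.

No, 84 is not prime


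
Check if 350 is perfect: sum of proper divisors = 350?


Proper divisors of 350: 1, 2, 5, 7, 10, 14, 25, 35, 50, 70, 175
Sum = 1 + 2 + 5 + 7 + 10 + 14 + 25 + 35 + 50 + 70 + 175 = 394

No, 350 is not perfect (394 ≠ 350)


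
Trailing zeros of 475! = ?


floor(475/5) = 95
floor(475/25) = 19
floor(475/125) = 3
Total = 117

117 trailing zeros


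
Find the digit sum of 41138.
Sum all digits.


4 + 1 + 1 + 3 + 8 = 17


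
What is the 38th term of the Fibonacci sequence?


Sequence: 1, 1, 2, 3, 5, 8, 13, 21, 34, 55, 89, 144, 233, 377, 610, 987, 1597, 2584, 4181, 6765, 10946, 17711, 28657, 46368, 75025, 121393, 196418, 317811, 514229, 832040, 1346269, 2178309, 3524578, 5702887, 9227465, 14930352, 24157817, 39088169
F(38) = 39088169


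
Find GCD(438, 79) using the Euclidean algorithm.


438 = 5 * 79 + 43
79 = 1 * 43 + 36
43 = 1 * 36 + 7
36 = 5 * 7 + 1
7 = 7 * 1 + 0
GCD = 1


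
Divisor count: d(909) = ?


909 = 3^2 × 101^1
d(909) = (2+1) × (1+1) = 6

6 divisors


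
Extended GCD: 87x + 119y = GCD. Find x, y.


Tabular extended Euclidean (each row: r = 87*s + 119*t):
r=87, s=1, t=0
r=119, s=0, t=1
q=0: r=87, s=1, t=0   [87*(1) + 119*(0) = 87]
q=1: r=32, s=-1, t=1   [87*(-1) + 119*(1) = 32]
q=2: r=23, s=3, t=-2   [87*(3) + 119*(-2) = 23]
q=1: r=9, s=-4, t=3   [87*(-4) + 119*(3) = 9]
q=2: r=5, s=11, t=-8   [87*(11) + 119*(-8) = 5]
q=1: r=4, s=-15, t=11   [87*(-15) + 119*(11) = 4]
q=1: r=1, s=26, t=-19   [87*(26) + 119*(-19) = 1]
q=4: r=0, s=-119, t=87   [87*(-119) + 119*(87) = 0]
GCD = 1; from the row with r=1: x=26, y=-19
Check: 87*(26) + 119*(-19) = 2262 - 2261 = 1

GCD = 1, x = 26, y = -19


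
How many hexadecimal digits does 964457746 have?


964457746 in base 16 = 397C7512
Number of digits = 8

8 digits (base 16)


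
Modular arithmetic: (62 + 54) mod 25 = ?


62 + 54 = 116
116 mod 25 = 16


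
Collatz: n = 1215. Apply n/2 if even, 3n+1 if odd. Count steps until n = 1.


1215 → 3646 → 1823 → 5470 → 2735 → 8206 → 4103 → 12310 → 6155 → 18466 → 9233 → 27700 → 13850 → 6925 → 20776 → 10388 → 5194 → 2597 → 7792 → 3896 → 1948 → 974 → 487 → 1462 → 731 → 2194 → 1097 → 3292 → 1646 → 823 → 2470 → 1235 → 3706 → 1853 → 5560 → 2780 → 1390 → 695 → 2086 → 1043 → 3130 → 1565 → 4696 → 2348 → 1174 → 587 → 1762 → 881 → 2644 → 1322 → 661 → 1984 → 992 → 496 → 248 → 124 → 62 → 31 → 94 → 47 → 142 → 71 → 214 → 107 → 322 → 161 → 484 → 242 → 121 → 364 → 182 → 91 → 274 → 137 → 412 → 206 → 103 → 310 → 155 → 466 → 233 → 700 → 350 → 175 → 526 → 263 → 790 → 395 → 1186 → 593 → 1780 → 890 → 445 → 1336 → 668 → 334 → 167 → 502 → 251 → 754 → 377 → 1132 → 566 → 283 → 850 → 425 → 1276 → 638 → 319 → 958 → 479 → 1438 → 719 → 2158 → 1079 → 3238 → 1619 → 4858 → 2429 → 7288 → 3644 → 1822 → 911 → 2734 → 1367 → 4102 → 2051 → 6154 → 3077 → 9232 → 4616 → 2308 → 1154 → 577 → 1732 → 866 → 433 → 1300 → 650 → 325 → 976 → 488 → 244 → 122 → 61 → 184 → 92 → 46 → 23 → 70 → 35 → 106 → 53 → 160 → 80 → 40 → 20 → 10 → 5 → 16 → 8 → 4 → 2 → 1
Total steps = 163

163 steps


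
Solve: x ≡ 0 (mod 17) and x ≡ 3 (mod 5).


M = 17*5 = 85
M1 = M/17 = 5, M2 = M/5 = 17
M1^(-1) mod 17 = 7, M2^(-1) mod 5 = 3
x = 0*5*7 + 3*17*3 = 153
153 mod 85 = 68
Check: 68 mod 17 = 0 ✓, 68 mod 5 = 3 ✓

x ≡ 68 (mod 85)


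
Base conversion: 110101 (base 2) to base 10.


110101 (base 2) = 53 (decimal)
53 (decimal) = 53 (base 10)


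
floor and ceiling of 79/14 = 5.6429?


79/14 = 5.6429
floor = 5
ceil = 6

floor = 5, ceil = 6


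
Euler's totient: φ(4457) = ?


4457 = 4457
Prime factors: 4457
φ(4457) = 4457 × (1-1/4457)
= 4457 × 4456/4457 = 4456

φ(4457) = 4456


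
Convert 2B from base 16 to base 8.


2B (base 16) = 43 (decimal)
43 (decimal) = 53 (base 8)


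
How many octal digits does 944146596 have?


944146596 in base 8 = 7021504244
Number of digits = 10

10 digits (base 8)


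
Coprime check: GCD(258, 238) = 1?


Euclidean algorithm:
258 = 1 * 238 + 20
238 = 11 * 20 + 18
20 = 1 * 18 + 2
18 = 9 * 2 + 0
GCD(258, 238) = 2

No, not coprime (GCD = 2)


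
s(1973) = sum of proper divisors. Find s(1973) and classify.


Proper divisors: 1
Sum = 1 = 1
1 < 1973 → deficient

s(1973) = 1 (deficient)


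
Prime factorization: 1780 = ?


1780 / 2 = 890
890 / 2 = 445
445 / 5 = 89
89 / 89 = 1
1780 = 2^2 × 5 × 89


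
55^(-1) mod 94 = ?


Use the extended Euclidean algorithm on (94, 55); each row r = 94*s + 55*t:
r=94, s=1, t=0
r=55, s=0, t=1
q=1: r=39, s=1, t=-1   [94*(1) + 55*(-1) = 39]
q=1: r=16, s=-1, t=2   [94*(-1) + 55*(2) = 16]
q=2: r=7, s=3, t=-5   [94*(3) + 55*(-5) = 7]
q=2: r=2, s=-7, t=12   [94*(-7) + 55*(12) = 2]
q=3: r=1, s=24, t=-41   [94*(24) + 55*(-41) = 1]
q=2: r=0, s=-55, t=94   [94*(-55) + 55*(94) = 0]
GCD = 1 with t = -41, so 55*(-41) ≡ 1 (mod 94)
Inverse = -41 mod 94 = 53
Check: 55 * 53 = 2915 ≡ 1 (mod 94)

55^(-1) ≡ 53 (mod 94)


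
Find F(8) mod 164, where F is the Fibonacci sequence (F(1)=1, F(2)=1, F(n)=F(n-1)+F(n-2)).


F(k) mod 164 for k=1..8:
1, 1, 2, 3, 5, 8, 13, 21
F(8) mod 164 = 21


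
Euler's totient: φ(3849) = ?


3849 = 3 × 1283
Prime factors: 3, 1283
φ(3849) = 3849 × (1-1/3) × (1-1/1283)
= 3849 × 2/3 × 1282/1283 = 2564

φ(3849) = 2564


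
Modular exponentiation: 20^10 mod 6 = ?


20^1 mod 6 = 2
20^2 mod 6 = 4
20^3 mod 6 = 2
20^4 mod 6 = 4
20^5 mod 6 = 2
20^6 mod 6 = 4
20^7 mod 6 = 2
20^8 mod 6 = 4
20^9 mod 6 = 2
20^10 mod 6 = 4


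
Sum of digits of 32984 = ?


3 + 2 + 9 + 8 + 4 = 26


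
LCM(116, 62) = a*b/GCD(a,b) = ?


GCD(116, 62) = 2
LCM = 116*62/2 = 7192/2 = 3596

LCM = 3596


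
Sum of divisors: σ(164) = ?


Divisors of 164: 1, 2, 4, 41, 82, 164
Sum = 1 + 2 + 4 + 41 + 82 + 164 = 294

σ(164) = 294


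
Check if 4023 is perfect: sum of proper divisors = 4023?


Proper divisors of 4023: 1, 3, 9, 27, 149, 447, 1341
Sum = 1 + 3 + 9 + 27 + 149 + 447 + 1341 = 1977

No, 4023 is not perfect (1977 ≠ 4023)


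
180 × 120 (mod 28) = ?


180 × 120 = 21600
21600 mod 28 = 12


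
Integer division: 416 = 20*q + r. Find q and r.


416 = 20 * 20 + 16
Check: 400 + 16 = 416

q = 20, r = 16


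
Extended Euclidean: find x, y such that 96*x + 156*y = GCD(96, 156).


Tabular extended Euclidean (each row: r = 96*s + 156*t):
r=96, s=1, t=0
r=156, s=0, t=1
q=0: r=96, s=1, t=0   [96*(1) + 156*(0) = 96]
q=1: r=60, s=-1, t=1   [96*(-1) + 156*(1) = 60]
q=1: r=36, s=2, t=-1   [96*(2) + 156*(-1) = 36]
q=1: r=24, s=-3, t=2   [96*(-3) + 156*(2) = 24]
q=1: r=12, s=5, t=-3   [96*(5) + 156*(-3) = 12]
q=2: r=0, s=-13, t=8   [96*(-13) + 156*(8) = 0]
GCD = 12; from the row with r=12: x=5, y=-3
Check: 96*(5) + 156*(-3) = 480 - 468 = 12

GCD = 12, x = 5, y = -3


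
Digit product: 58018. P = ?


5 × 8 × 0 × 1 × 8 = 0


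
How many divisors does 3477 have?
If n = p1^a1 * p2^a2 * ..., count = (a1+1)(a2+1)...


3477 = 3^1 × 19^1 × 61^1
d(3477) = (1+1) × (1+1) × (1+1) = 8

8 divisors


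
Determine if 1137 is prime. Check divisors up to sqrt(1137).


1137 / 3 = 379 (exact division)
1137 is NOT prime.

No, 1137 is not prime


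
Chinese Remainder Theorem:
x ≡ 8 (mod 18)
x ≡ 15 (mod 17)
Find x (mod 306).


M = 18*17 = 306
M1 = M/18 = 17, M2 = M/17 = 18
M1^(-1) mod 18 = 17, M2^(-1) mod 17 = 1
x = 8*17*17 + 15*18*1 = 2582
2582 mod 306 = 134
Check: 134 mod 18 = 8 ✓, 134 mod 17 = 15 ✓

x ≡ 134 (mod 306)


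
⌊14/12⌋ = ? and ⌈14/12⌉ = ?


14/12 = 1.1667
floor = 1
ceil = 2

floor = 1, ceil = 2


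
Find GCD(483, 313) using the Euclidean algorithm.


483 = 1 * 313 + 170
313 = 1 * 170 + 143
170 = 1 * 143 + 27
143 = 5 * 27 + 8
27 = 3 * 8 + 3
8 = 2 * 3 + 2
3 = 1 * 2 + 1
2 = 2 * 1 + 0
GCD = 1


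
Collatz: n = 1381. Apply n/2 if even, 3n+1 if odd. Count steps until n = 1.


1381 → 4144 → 2072 → 1036 → 518 → 259 → 778 → 389 → 1168 → 584 → 292 → 146 → 73 → 220 → 110 → 55 → 166 → 83 → 250 → 125 → 376 → 188 → 94 → 47 → 142 → 71 → 214 → 107 → 322 → 161 → 484 → 242 → 121 → 364 → 182 → 91 → 274 → 137 → 412 → 206 → 103 → 310 → 155 → 466 → 233 → 700 → 350 → 175 → 526 → 263 → 790 → 395 → 1186 → 593 → 1780 → 890 → 445 → 1336 → 668 → 334 → 167 → 502 → 251 → 754 → 377 → 1132 → 566 → 283 → 850 → 425 → 1276 → 638 → 319 → 958 → 479 → 1438 → 719 → 2158 → 1079 → 3238 → 1619 → 4858 → 2429 → 7288 → 3644 → 1822 → 911 → 2734 → 1367 → 4102 → 2051 → 6154 → 3077 → 9232 → 4616 → 2308 → 1154 → 577 → 1732 → 866 → 433 → 1300 → 650 → 325 → 976 → 488 → 244 → 122 → 61 → 184 → 92 → 46 → 23 → 70 → 35 → 106 → 53 → 160 → 80 → 40 → 20 → 10 → 5 → 16 → 8 → 4 → 2 → 1
Total steps = 127

127 steps


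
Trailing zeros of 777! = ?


floor(777/5) = 155
floor(777/25) = 31
floor(777/125) = 6
floor(777/625) = 1
Total = 193

193 trailing zeros


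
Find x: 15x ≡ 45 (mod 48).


GCD(15, 48) = 3 divides 45
Divide: 5x ≡ 15 (mod 16)
x ≡ 3 (mod 16)


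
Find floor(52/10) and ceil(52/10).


52/10 = 5.2000
floor = 5
ceil = 6

floor = 5, ceil = 6


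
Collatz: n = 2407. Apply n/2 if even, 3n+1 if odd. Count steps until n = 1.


2407 → 7222 → 3611 → 10834 → 5417 → 16252 → 8126 → 4063 → 12190 → 6095 → 18286 → 9143 → 27430 → 13715 → 41146 → 20573 → 61720 → 30860 → 15430 → 7715 → 23146 → 11573 → 34720 → 17360 → 8680 → 4340 → 2170 → 1085 → 3256 → 1628 → 814 → 407 → 1222 → 611 → 1834 → 917 → 2752 → 1376 → 688 → 344 → 172 → 86 → 43 → 130 → 65 → 196 → 98 → 49 → 148 → 74 → 37 → 112 → 56 → 28 → 14 → 7 → 22 → 11 → 34 → 17 → 52 → 26 → 13 → 40 → 20 → 10 → 5 → 16 → 8 → 4 → 2 → 1
Total steps = 71

71 steps


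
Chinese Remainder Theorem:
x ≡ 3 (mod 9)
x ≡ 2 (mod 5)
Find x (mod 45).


M = 9*5 = 45
M1 = M/9 = 5, M2 = M/5 = 9
M1^(-1) mod 9 = 2, M2^(-1) mod 5 = 4
x = 3*5*2 + 2*9*4 = 102
102 mod 45 = 12
Check: 12 mod 9 = 3 ✓, 12 mod 5 = 2 ✓

x ≡ 12 (mod 45)


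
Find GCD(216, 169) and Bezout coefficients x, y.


Tabular extended Euclidean (each row: r = 216*s + 169*t):
r=216, s=1, t=0
r=169, s=0, t=1
q=1: r=47, s=1, t=-1   [216*(1) + 169*(-1) = 47]
q=3: r=28, s=-3, t=4   [216*(-3) + 169*(4) = 28]
q=1: r=19, s=4, t=-5   [216*(4) + 169*(-5) = 19]
q=1: r=9, s=-7, t=9   [216*(-7) + 169*(9) = 9]
q=2: r=1, s=18, t=-23   [216*(18) + 169*(-23) = 1]
q=9: r=0, s=-169, t=216   [216*(-169) + 169*(216) = 0]
GCD = 1; from the row with r=1: x=18, y=-23
Check: 216*(18) + 169*(-23) = 3888 - 3887 = 1

GCD = 1, x = 18, y = -23


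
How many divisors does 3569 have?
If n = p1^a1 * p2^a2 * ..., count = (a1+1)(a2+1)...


3569 = 43^1 × 83^1
d(3569) = (1+1) × (1+1) = 4

4 divisors


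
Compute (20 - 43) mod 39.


20 - 43 = -23
-23 mod 39 = 16


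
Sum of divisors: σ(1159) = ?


Divisors of 1159: 1, 19, 61, 1159
Sum = 1 + 19 + 61 + 1159 = 1240

σ(1159) = 1240


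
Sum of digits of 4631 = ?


4 + 6 + 3 + 1 = 14


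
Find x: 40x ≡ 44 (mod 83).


GCD(40, 83) = 1, unique solution
a^(-1) mod 83 = 27
x = 27 * 44 mod 83 = 26

x ≡ 26 (mod 83)


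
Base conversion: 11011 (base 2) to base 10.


11011 (base 2) = 27 (decimal)
27 (decimal) = 27 (base 10)


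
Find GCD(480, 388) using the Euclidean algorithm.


480 = 1 * 388 + 92
388 = 4 * 92 + 20
92 = 4 * 20 + 12
20 = 1 * 12 + 8
12 = 1 * 8 + 4
8 = 2 * 4 + 0
GCD = 4


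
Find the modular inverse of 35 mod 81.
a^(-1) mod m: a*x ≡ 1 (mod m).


Use the extended Euclidean algorithm on (81, 35); each row r = 81*s + 35*t:
r=81, s=1, t=0
r=35, s=0, t=1
q=2: r=11, s=1, t=-2   [81*(1) + 35*(-2) = 11]
q=3: r=2, s=-3, t=7   [81*(-3) + 35*(7) = 2]
q=5: r=1, s=16, t=-37   [81*(16) + 35*(-37) = 1]
q=2: r=0, s=-35, t=81   [81*(-35) + 35*(81) = 0]
GCD = 1 with t = -37, so 35*(-37) ≡ 1 (mod 81)
Inverse = -37 mod 81 = 44
Check: 35 * 44 = 1540 ≡ 1 (mod 81)

35^(-1) ≡ 44 (mod 81)


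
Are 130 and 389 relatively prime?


Euclidean algorithm:
389 = 2 * 130 + 129
130 = 1 * 129 + 1
129 = 129 * 1 + 0
GCD(130, 389) = 1

Yes, coprime (GCD = 1)


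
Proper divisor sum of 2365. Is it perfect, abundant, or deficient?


Proper divisors: 1, 5, 11, 43, 55, 215, 473
Sum = 1 + 5 + 11 + 43 + 55 + 215 + 473 = 803
803 < 2365 → deficient

s(2365) = 803 (deficient)


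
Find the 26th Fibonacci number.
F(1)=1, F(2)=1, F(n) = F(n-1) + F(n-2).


Sequence: 1, 1, 2, 3, 5, 8, 13, 21, 34, 55, 89, 144, 233, 377, 610, 987, 1597, 2584, 4181, 6765, 10946, 17711, 28657, 46368, 75025, 121393
F(26) = 121393


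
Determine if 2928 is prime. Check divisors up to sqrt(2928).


2928 / 2 = 1464 (exact division)
2928 is NOT prime.

No, 2928 is not prime


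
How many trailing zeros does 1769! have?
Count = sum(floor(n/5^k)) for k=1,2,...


floor(1769/5) = 353
floor(1769/25) = 70
floor(1769/125) = 14
floor(1769/625) = 2
Total = 439

439 trailing zeros


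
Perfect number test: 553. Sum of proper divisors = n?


Proper divisors of 553: 1, 7, 79
Sum = 1 + 7 + 79 = 87

No, 553 is not perfect (87 ≠ 553)


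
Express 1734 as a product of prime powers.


1734 / 2 = 867
867 / 3 = 289
289 / 17 = 17
17 / 17 = 1
1734 = 2 × 3 × 17^2


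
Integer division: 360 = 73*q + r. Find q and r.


360 = 73 * 4 + 68
Check: 292 + 68 = 360

q = 4, r = 68


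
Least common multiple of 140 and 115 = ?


GCD(140, 115) = 5
LCM = 140*115/5 = 16100/5 = 3220

LCM = 3220


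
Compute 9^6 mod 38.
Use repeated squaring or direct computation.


9^1 mod 38 = 9
9^2 mod 38 = 5
9^3 mod 38 = 7
9^4 mod 38 = 25
9^5 mod 38 = 35
9^6 mod 38 = 11


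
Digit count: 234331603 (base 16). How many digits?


234331603 in base 16 = DF79DD3
Number of digits = 7

7 digits (base 16)


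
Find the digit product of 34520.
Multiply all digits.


3 × 4 × 5 × 2 × 0 = 0


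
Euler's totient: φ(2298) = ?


2298 = 2 × 3 × 383
Prime factors: 2, 3, 383
φ(2298) = 2298 × (1-1/2) × (1-1/3) × (1-1/383)
= 2298 × 1/2 × 2/3 × 382/383 = 764

φ(2298) = 764


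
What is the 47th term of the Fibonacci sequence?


Sequence: 1, 1, 2, 3, 5, 8, 13, 21, 34, 55, 89, 144, 233, 377, 610, 987, 1597, 2584, 4181, 6765, 10946, 17711, 28657, 46368, 75025, 121393, 196418, 317811, 514229, 832040, 1346269, 2178309, 3524578, 5702887, 9227465, 14930352, 24157817, 39088169, 63245986, 102334155, 165580141, 267914296, 433494437, 701408733, 1134903170, 1836311903, 2971215073
F(47) = 2971215073


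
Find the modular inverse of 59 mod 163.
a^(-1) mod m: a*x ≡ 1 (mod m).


Use the extended Euclidean algorithm on (163, 59); each row r = 163*s + 59*t:
r=163, s=1, t=0
r=59, s=0, t=1
q=2: r=45, s=1, t=-2   [163*(1) + 59*(-2) = 45]
q=1: r=14, s=-1, t=3   [163*(-1) + 59*(3) = 14]
q=3: r=3, s=4, t=-11   [163*(4) + 59*(-11) = 3]
q=4: r=2, s=-17, t=47   [163*(-17) + 59*(47) = 2]
q=1: r=1, s=21, t=-58   [163*(21) + 59*(-58) = 1]
q=2: r=0, s=-59, t=163   [163*(-59) + 59*(163) = 0]
GCD = 1 with t = -58, so 59*(-58) ≡ 1 (mod 163)
Inverse = -58 mod 163 = 105
Check: 59 * 105 = 6195 ≡ 1 (mod 163)

59^(-1) ≡ 105 (mod 163)


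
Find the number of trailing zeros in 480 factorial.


floor(480/5) = 96
floor(480/25) = 19
floor(480/125) = 3
Total = 118

118 trailing zeros


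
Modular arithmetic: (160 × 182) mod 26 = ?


160 × 182 = 29120
29120 mod 26 = 0


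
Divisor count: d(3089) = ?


3089 = 3089^1
d(3089) = (1+1) = 2

2 divisors
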